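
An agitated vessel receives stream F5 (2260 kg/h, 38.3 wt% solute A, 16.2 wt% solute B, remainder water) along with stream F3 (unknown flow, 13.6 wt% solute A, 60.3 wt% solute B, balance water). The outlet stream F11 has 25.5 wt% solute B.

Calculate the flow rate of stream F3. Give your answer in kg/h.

604 kg/h

Let F3 be the unknown flow. Total out = 2260 + F3.
solute B balance: 366.12 + 0.603·F3 = 0.255·(2260 + F3)
(0.603 − 0.255)·F3 = 0.255×2260 − 366.12 = 210.18
F3 = 210.18 / 0.348 = 603.97 kg/h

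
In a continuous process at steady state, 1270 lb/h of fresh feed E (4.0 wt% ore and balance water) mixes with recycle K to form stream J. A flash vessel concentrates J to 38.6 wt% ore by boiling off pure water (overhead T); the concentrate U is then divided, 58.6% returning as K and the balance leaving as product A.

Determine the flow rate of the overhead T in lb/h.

Overall ore balance (none leaves overhead): ore in fresh feed = ore in product, i.e. 1270×0.040 = (1−0.586)·U·0.386.
U = 50.8/(0.386×0.414) = 317.89 lb/h.
Recycle K = 0.586×317.89 = 186.28 lb/h.
Combined feed J = 1270 + 186.28 = 1456.3 lb/h.
Overhead T = J − U = 1456.3 − 317.89 = 1138.4 lb/h.

1138 lb/h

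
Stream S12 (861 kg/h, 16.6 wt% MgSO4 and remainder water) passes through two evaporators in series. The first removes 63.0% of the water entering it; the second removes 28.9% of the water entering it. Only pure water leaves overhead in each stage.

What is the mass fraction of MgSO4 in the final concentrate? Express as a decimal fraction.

water in feed = 861×0.834 = 718.07 kg/h.
After stage 1: water left = (1−0.630)×718.07 = 265.69; stream total = 408.61 kg/h.
After stage 2: water left = (1−0.289)×265.69 = 188.9; final concentrate = 331.83 kg/h.
MgSO4 fraction = 142.93/331.83 = 0.431.

0.431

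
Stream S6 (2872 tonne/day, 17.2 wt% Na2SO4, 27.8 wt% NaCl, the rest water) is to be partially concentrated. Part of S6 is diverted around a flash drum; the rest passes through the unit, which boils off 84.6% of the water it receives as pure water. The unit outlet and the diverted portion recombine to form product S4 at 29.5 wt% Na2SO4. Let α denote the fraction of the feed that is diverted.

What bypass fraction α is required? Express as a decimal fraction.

0.104

All 2872×0.172 = 493.98 tonne/day of Na2SO4 reaches S4, so S4 = 493.98/0.295 = 1674.5 tonne/day and vapour = 1197.5 tonne/day.
The evaporator receives (1−α)·2872 of feed at 0.550 water and removes 0.846 of that water:
0.846×0.550×(1−α)×2872 = 1197.5
(1−α) = 1197.5/1336.3 = 0.8961;  α = 0.1039.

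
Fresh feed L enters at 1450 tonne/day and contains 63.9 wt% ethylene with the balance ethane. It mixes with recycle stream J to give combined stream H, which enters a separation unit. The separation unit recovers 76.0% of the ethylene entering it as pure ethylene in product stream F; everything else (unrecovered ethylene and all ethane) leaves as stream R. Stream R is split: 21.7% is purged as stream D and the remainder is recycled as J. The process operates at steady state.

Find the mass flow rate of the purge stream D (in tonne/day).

582.9 tonne/day

ethane enters only via L and leaves only via the purge: 1450×0.361 = 0.217×(ethane in R), and the separation unit passes all ethane, so ethane in H = ethane in R = 2412.2 tonne/day.
ethylene in H: m_A = 1450×0.639 + (1−0.217)·(1−0.760)·m_A, so m_A = 926.55/0.8121 = 1141 tonne/day.
R = (1−0.760)×1141 + 2412.2 = 2686 tonne/day.
Purge D = 0.217×2686 = 582.87 tonne/day.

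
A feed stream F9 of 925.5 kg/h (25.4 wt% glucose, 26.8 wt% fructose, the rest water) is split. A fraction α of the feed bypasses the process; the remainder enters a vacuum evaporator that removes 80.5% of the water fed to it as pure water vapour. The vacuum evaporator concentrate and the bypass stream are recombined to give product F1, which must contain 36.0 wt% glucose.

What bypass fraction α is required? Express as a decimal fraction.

0.235

All 925.5×0.254 = 235.08 kg/h of glucose reaches F1, so F1 = 235.08/0.360 = 652.99 kg/h and vapour = 272.51 kg/h.
The evaporator receives (1−α)·925.5 of feed at 0.478 water and removes 0.805 of that water:
0.805×0.478×(1−α)×925.5 = 272.51
(1−α) = 272.51/356.12 = 0.7652;  α = 0.2348.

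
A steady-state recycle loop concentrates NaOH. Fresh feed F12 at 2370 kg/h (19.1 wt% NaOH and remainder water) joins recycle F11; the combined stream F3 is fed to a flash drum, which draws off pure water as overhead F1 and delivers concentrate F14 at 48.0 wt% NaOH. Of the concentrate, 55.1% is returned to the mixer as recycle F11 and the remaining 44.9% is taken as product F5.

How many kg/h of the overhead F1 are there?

Overall NaOH balance (none leaves overhead): NaOH in fresh feed = NaOH in product, i.e. 2370×0.191 = (1−0.551)·F14·0.480.
F14 = 452.67/(0.480×0.449) = 2100.4 kg/h.
Recycle F11 = 0.551×2100.4 = 1157.3 kg/h.
Combined feed F3 = 2370 + 1157.3 = 3527.3 kg/h.
Overhead F1 = F3 − F14 = 3527.3 − 2100.4 = 1426.9 kg/h.

1427 kg/h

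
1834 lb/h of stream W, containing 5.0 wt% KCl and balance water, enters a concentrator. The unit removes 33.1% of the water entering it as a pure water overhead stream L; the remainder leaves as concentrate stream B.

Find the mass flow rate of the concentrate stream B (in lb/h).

1257 lb/h

water entering = 1834×0.950 = 1742.3 lb/h; overhead removed = 0.331×1742.3 = 576.7 lb/h.
Concentrate = 1834 − 576.7 = 1257.3 lb/h.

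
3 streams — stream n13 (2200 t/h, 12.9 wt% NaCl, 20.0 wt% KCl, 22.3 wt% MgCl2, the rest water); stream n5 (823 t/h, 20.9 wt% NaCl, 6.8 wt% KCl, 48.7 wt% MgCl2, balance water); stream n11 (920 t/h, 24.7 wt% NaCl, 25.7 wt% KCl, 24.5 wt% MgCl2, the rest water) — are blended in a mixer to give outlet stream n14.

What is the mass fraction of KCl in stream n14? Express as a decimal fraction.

Total flow out = 2200 + 823 + 920 = 3943 t/h.
KCl in = 2200×0.200 + 823×0.068 + 920×0.257 = 732.4 t/h.
KCl mass fraction in n14 = 732.4/3943 = 0.1857.

0.1857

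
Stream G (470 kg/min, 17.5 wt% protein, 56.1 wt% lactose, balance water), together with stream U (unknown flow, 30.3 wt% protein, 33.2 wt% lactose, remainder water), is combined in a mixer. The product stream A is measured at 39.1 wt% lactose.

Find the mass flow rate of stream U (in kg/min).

Let U be the unknown flow. Total out = 470 + U.
lactose balance: 263.67 + 0.332·U = 0.391·(470 + U)
(0.332 − 0.391)·U = 0.391×470 − 263.67 = -79.9
U = -79.9 / -0.059 = 1354.2 kg/min

1354 kg/min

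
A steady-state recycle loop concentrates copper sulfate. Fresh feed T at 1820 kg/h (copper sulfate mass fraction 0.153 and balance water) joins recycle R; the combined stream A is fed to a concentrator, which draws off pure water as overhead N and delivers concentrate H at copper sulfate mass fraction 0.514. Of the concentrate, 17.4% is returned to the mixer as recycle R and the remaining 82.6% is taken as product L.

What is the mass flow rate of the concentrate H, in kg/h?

655.9 kg/h

Overall copper sulfate balance (none leaves overhead): copper sulfate in fresh feed = copper sulfate in product, i.e. 1820×0.153 = (1−0.174)·H·0.514.
H = 278.46/(0.514×0.826) = 655.87 kg/h.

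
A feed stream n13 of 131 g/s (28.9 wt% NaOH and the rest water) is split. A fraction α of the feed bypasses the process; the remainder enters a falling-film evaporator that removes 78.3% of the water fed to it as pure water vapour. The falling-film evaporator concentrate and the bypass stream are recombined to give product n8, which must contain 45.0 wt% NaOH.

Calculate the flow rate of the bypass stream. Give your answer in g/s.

46.81 g/s

All 131×0.289 = 37.859 g/s of NaOH reaches n8, so n8 = 37.859/0.450 = 84.131 g/s and vapour = 46.869 g/s.
The evaporator receives (1−α)·131 of feed at 0.711 water and removes 0.783 of that water:
0.783×0.711×(1−α)×131 = 46.869
(1−α) = 46.869/72.929 = 0.6427;  α = 0.3573.
Bypass flow = 0.3573×131 = 46.811 g/s.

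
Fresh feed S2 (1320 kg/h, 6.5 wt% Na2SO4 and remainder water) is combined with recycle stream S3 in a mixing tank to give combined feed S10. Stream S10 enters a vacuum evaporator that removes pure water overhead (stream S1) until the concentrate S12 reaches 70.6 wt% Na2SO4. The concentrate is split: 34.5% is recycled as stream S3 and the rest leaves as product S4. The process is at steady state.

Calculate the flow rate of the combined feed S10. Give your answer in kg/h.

Overall Na2SO4 balance (none leaves overhead): Na2SO4 in fresh feed = Na2SO4 in product, i.e. 1320×0.065 = (1−0.345)·S12·0.706.
S12 = 85.8/(0.706×0.655) = 185.54 kg/h.
Recycle S3 = 0.345×185.54 = 64.012 kg/h.
Combined feed S10 = 1320 + 64.012 = 1384 kg/h.

1384 kg/h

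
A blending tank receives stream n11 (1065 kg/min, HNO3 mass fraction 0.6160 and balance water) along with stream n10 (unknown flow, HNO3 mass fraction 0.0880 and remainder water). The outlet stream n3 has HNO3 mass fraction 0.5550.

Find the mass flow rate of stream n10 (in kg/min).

Let n10 be the unknown flow. Total out = 1065 + n10.
HNO3 balance: 656.04 + 0.088·n10 = 0.555·(1065 + n10)
(0.088 − 0.555)·n10 = 0.555×1065 − 656.04 = -64.965
n10 = -64.965 / -0.467 = 139.11 kg/min

139.1 kg/min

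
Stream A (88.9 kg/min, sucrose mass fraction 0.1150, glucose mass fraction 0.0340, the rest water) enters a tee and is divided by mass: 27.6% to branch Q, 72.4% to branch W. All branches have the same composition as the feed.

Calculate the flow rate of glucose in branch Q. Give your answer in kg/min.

0.8342 kg/min

Branch Q total = 0.276×88.9 = 24.536 kg/min.
glucose in Q = 0.034×24.536 = 0.83424 kg/min.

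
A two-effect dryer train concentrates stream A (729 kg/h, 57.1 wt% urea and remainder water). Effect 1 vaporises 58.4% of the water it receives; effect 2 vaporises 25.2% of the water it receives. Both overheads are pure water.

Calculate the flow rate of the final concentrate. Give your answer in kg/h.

water in feed = 729×0.429 = 312.74 kg/h.
After stage 1: water left = (1−0.584)×312.74 = 130.1; stream total = 546.36 kg/h.
After stage 2: water left = (1−0.252)×130.1 = 97.315; final concentrate = 513.57 kg/h.

513.6 kg/h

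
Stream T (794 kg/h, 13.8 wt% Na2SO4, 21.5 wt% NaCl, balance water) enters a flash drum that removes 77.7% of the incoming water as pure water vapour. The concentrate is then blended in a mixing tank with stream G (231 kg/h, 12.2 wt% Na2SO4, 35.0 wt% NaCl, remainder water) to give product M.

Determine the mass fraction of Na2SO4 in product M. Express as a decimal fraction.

Vapour removed = 0.777×0.647×794 = 399.16 kg/h; concentrate = 394.84 kg/h.
Na2SO4 reaching the mixer = 109.57 (from concentrate) + 231×0.122 = 137.75 kg/h.
Product flow = 394.84 + 231 = 625.84 kg/h; Na2SO4 fraction = 0.220.

0.220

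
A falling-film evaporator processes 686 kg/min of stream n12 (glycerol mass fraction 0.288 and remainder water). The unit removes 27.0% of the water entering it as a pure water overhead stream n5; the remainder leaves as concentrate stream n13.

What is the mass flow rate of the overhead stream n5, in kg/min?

131.9 kg/min

water entering = 686×0.712 = 488.43 kg/min; overhead removed = 0.270×488.43 = 131.88 kg/min.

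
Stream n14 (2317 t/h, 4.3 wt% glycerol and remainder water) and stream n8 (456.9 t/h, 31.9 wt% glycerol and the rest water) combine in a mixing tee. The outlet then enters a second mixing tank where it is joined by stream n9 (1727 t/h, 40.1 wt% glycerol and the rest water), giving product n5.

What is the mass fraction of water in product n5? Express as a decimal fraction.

0.7916

Overall, product flow = 4500.9 t/h.
water in = 2317×0.957 + 456.9×0.681 + 1727×0.599 = 3563 t/h.
water fraction in n5 = 0.7916.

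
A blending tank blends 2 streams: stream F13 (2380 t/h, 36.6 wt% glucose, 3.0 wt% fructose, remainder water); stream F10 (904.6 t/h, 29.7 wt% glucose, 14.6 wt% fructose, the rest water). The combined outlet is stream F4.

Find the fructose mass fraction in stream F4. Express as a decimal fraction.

Total flow out = 2380 + 904.6 = 3284.6 t/h.
fructose in = 2380×0.030 + 904.6×0.146 = 203.47 t/h.
fructose mass fraction in F4 = 203.47/3284.6 = 0.062.

0.062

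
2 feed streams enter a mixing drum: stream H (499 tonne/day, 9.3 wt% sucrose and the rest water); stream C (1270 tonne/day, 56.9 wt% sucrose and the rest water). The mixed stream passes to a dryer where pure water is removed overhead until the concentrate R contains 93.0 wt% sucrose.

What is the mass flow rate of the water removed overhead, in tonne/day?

942.1 tonne/day

sucrose entering = 499×0.093 + 1270×0.569 = 769.04 tonne/day.
All sucrose reports to R, so R = 769.04/0.930 = 826.92 tonne/day.
Total feed = 1769 tonne/day; overhead = 1769 − 826.92 = 942.08 tonne/day.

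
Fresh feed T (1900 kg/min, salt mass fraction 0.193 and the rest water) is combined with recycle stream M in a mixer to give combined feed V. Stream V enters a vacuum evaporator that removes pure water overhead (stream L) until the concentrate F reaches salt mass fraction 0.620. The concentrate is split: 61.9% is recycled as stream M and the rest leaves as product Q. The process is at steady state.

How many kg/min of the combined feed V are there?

2861 kg/min

Overall salt balance (none leaves overhead): salt in fresh feed = salt in product, i.e. 1900×0.193 = (1−0.619)·F·0.620.
F = 366.7/(0.620×0.381) = 1552.4 kg/min.
Recycle M = 0.619×1552.4 = 960.91 kg/min.
Combined feed V = 1900 + 960.91 = 2860.9 kg/min.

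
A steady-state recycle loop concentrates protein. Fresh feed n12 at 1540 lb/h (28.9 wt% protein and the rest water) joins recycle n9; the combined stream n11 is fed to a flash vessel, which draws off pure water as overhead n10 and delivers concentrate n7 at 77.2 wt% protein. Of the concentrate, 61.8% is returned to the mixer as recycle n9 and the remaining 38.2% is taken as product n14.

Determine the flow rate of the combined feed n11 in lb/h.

2473 lb/h

Overall protein balance (none leaves overhead): protein in fresh feed = protein in product, i.e. 1540×0.289 = (1−0.618)·n7·0.772.
n7 = 445.06/(0.772×0.382) = 1509.2 lb/h.
Recycle n9 = 0.618×1509.2 = 932.67 lb/h.
Combined feed n11 = 1540 + 932.67 = 2472.7 lb/h.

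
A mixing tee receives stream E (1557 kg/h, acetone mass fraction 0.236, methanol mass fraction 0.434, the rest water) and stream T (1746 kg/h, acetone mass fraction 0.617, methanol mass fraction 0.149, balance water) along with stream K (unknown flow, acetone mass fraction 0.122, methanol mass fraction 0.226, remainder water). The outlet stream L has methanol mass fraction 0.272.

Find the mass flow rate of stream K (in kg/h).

Let K be the unknown flow. Total out = 3303 + K.
methanol balance: 935.89 + 0.226·K = 0.272·(3303 + K)
(0.226 − 0.272)·K = 0.272×3303 − 935.89 = -37.476
K = -37.476 / -0.046 = 814.7 kg/h

814.7 kg/h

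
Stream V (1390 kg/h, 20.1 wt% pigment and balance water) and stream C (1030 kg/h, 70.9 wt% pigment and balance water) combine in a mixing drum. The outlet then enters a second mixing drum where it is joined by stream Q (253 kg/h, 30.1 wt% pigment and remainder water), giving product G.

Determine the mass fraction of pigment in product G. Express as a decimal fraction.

0.4062

Overall, product flow = 2673 kg/h.
pigment in = 1390×0.201 + 1030×0.709 + 253×0.301 = 1085.8 kg/h.
pigment fraction in G = 0.4062.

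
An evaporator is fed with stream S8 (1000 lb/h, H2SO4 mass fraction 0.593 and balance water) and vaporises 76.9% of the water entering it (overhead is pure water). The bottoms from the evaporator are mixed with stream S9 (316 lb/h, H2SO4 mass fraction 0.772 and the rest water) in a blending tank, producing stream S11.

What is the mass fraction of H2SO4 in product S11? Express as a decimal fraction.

Vapour removed = 0.769×0.407×1000 = 312.98 lb/h; concentrate = 687.02 lb/h.
H2SO4 reaching the mixer = 593 (from concentrate) + 316×0.772 = 836.95 lb/h.
Product flow = 687.02 + 316 = 1003 lb/h; H2SO4 fraction = 0.834.

0.834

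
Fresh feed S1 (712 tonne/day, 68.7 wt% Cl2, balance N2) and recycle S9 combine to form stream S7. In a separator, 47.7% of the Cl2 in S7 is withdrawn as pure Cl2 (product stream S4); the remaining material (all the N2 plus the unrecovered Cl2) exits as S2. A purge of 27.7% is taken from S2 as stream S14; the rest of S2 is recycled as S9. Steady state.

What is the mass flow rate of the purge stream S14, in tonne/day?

N2 enters only via S1 and leaves only via the purge: 712×0.313 = 0.277×(N2 in S2), and the separator passes all N2, so N2 in S7 = N2 in S2 = 804.53 tonne/day.
Cl2 in S7: m_A = 712×0.687 + (1−0.277)·(1−0.477)·m_A, so m_A = 489.14/0.6219 = 786.57 tonne/day.
S2 = (1−0.477)×786.57 + 804.53 = 1215.9 tonne/day.
Purge S14 = 0.277×1215.9 = 336.81 tonne/day.

336.8 tonne/day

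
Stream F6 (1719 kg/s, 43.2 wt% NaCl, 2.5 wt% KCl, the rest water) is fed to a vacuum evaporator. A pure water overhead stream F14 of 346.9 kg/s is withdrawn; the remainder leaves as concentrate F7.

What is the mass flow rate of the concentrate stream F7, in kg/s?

Concentrate = 1719 − 346.9 = 1372.1 kg/s.

1372 kg/s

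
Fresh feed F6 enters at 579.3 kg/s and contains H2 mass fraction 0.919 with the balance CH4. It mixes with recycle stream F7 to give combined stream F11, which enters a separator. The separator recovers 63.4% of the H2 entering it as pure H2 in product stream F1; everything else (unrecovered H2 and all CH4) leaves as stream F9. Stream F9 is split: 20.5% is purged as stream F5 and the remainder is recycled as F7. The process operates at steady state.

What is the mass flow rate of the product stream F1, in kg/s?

H2 in F11: m_A = 579.3×0.919 + (1−0.205)·(1−0.634)·m_A, so m_A = 532.38/0.7090 = 750.85 kg/s.
Product F1 = 0.634×750.85 = 476.04 kg/s.

476 kg/s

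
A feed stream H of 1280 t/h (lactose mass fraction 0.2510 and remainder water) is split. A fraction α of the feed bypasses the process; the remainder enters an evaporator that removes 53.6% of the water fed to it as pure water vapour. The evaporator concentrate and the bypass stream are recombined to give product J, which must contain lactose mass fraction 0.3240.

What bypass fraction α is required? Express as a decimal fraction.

0.439

All 1280×0.251 = 321.28 t/h of lactose reaches J, so J = 321.28/0.324 = 991.6 t/h and vapour = 288.4 t/h.
The evaporator receives (1−α)·1280 of feed at 0.749 water and removes 0.536 of that water:
0.536×0.749×(1−α)×1280 = 288.4
(1−α) = 288.4/513.87 = 0.5612;  α = 0.4388.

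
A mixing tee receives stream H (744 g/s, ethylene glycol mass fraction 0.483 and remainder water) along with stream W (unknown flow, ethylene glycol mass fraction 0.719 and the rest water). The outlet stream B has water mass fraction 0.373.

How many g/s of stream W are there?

Let W be the unknown flow. Total out = 744 + W.
water balance: 384.65 + 0.281·W = 0.373·(744 + W)
(0.281 − 0.373)·W = 0.373×744 − 384.65 = -107.14
W = -107.14 / -0.092 = 1164.5 g/s

1165 g/s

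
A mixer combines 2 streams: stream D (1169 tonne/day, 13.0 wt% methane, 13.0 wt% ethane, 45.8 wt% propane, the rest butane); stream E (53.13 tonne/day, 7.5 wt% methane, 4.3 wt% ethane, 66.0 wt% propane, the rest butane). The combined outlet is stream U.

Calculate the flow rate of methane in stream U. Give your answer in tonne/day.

methane out = methane in = 1169×0.130 + 53.13×0.075 = 155.95 tonne/day.

156 tonne/day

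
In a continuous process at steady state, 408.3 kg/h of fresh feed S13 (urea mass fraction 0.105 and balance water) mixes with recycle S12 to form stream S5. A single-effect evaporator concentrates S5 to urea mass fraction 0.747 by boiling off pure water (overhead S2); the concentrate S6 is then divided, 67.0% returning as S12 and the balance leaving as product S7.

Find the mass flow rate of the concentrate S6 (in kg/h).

173.9 kg/h

Overall urea balance (none leaves overhead): urea in fresh feed = urea in product, i.e. 408.3×0.105 = (1−0.670)·S6·0.747.
S6 = 42.871/(0.747×0.330) = 173.91 kg/h.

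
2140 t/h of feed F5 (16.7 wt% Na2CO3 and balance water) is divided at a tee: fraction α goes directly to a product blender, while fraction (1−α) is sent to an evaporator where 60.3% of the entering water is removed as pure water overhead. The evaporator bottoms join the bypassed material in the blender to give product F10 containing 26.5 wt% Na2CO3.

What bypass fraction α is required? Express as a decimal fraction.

All 2140×0.167 = 357.38 t/h of Na2CO3 reaches F10, so F10 = 357.38/0.265 = 1348.6 t/h and vapour = 791.4 t/h.
The evaporator receives (1−α)·2140 of feed at 0.833 water and removes 0.603 of that water:
0.603×0.833×(1−α)×2140 = 791.4
(1−α) = 791.4/1074.9 = 0.7362;  α = 0.2638.

0.264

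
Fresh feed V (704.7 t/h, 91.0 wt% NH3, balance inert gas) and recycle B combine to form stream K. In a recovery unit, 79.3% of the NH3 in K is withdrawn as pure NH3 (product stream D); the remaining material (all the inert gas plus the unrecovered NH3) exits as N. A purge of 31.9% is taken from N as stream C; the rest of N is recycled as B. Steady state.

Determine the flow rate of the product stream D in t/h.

592 t/h

NH3 in K: m_A = 704.7×0.910 + (1−0.319)·(1−0.793)·m_A, so m_A = 641.28/0.8590 = 746.51 t/h.
Product D = 0.793×746.51 = 591.98 t/h.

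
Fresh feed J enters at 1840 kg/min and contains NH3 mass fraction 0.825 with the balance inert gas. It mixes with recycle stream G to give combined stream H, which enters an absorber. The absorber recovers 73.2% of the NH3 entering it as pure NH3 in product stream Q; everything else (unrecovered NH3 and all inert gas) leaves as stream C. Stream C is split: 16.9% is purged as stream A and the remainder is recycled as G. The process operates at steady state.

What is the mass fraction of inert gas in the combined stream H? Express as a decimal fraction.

inert gas enters only via J and leaves only via the purge: 1840×0.175 = 0.169×(inert gas in C), and the absorber passes all inert gas, so inert gas in H = inert gas in C = 1905.3 kg/min.
NH3 in H: m_A = 1840×0.825 + (1−0.169)·(1−0.732)·m_A, so m_A = 1518/0.7773 = 1952.9 kg/min.
H = 1952.9 + 1905.3 = 3858.3 kg/min.
inert gas fraction in H = 1905.3/3858.3 = 0.494.

0.494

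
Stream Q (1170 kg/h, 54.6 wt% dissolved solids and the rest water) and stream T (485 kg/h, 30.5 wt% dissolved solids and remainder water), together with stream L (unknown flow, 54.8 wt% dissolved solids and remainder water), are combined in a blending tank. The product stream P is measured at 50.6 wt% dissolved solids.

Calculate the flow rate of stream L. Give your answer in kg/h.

1207 kg/h

Let L be the unknown flow. Total out = 1655 + L.
dissolved solids balance: 786.75 + 0.548·L = 0.506·(1655 + L)
(0.548 − 0.506)·L = 0.506×1655 − 786.75 = 50.685
L = 50.685 / 0.042 = 1206.8 kg/h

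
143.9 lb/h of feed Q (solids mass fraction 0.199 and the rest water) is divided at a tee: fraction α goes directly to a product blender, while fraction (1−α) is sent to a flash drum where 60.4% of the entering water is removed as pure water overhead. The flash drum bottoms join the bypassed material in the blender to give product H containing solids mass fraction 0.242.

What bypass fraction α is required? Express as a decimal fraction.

All 143.9×0.199 = 28.636 lb/h of solids reaches H, so H = 28.636/0.242 = 118.33 lb/h and vapour = 25.569 lb/h.
The evaporator receives (1−α)·143.9 of feed at 0.801 water and removes 0.604 of that water:
0.604×0.801×(1−α)×143.9 = 25.569
(1−α) = 25.569/69.619 = 0.3673;  α = 0.6327.

0.633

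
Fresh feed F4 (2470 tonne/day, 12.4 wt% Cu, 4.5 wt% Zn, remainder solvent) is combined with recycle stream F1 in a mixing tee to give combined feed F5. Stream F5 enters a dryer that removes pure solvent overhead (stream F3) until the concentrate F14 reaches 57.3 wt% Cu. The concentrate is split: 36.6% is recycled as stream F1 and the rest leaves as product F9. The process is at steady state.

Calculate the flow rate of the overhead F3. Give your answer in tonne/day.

Overall Cu balance (none leaves overhead): Cu in fresh feed = Cu in product, i.e. 2470×0.124 = (1−0.366)·F14·0.573.
F14 = 306.28/(0.573×0.634) = 843.09 tonne/day.
Recycle F1 = 0.366×843.09 = 308.57 tonne/day.
Combined feed F5 = 2470 + 308.57 = 2778.6 tonne/day.
Overhead F3 = F5 − F14 = 2778.6 − 843.09 = 1935.5 tonne/day.

1935 tonne/day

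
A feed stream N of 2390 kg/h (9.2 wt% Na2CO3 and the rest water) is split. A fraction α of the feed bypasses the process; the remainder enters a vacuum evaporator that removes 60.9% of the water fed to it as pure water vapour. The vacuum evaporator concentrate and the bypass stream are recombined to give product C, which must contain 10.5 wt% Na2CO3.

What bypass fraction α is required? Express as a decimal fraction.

All 2390×0.092 = 219.88 kg/h of Na2CO3 reaches C, so C = 219.88/0.105 = 2094.1 kg/h and vapour = 295.9 kg/h.
The evaporator receives (1−α)·2390 of feed at 0.908 water and removes 0.609 of that water:
0.609×0.908×(1−α)×2390 = 295.9
(1−α) = 295.9/1321.6 = 0.2239;  α = 0.7761.

0.776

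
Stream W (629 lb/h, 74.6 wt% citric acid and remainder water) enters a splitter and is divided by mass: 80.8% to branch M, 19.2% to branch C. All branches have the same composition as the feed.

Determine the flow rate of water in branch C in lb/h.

Branch C total = 0.192×629 = 120.77 lb/h.
water in C = 0.254×120.77 = 30.675 lb/h.

30.68 lb/h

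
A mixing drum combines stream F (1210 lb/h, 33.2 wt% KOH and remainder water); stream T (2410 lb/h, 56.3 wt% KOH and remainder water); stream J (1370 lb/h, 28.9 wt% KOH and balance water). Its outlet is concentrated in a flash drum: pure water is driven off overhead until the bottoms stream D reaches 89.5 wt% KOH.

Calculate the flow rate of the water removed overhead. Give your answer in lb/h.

KOH entering = 1210×0.332 + 2410×0.563 + 1370×0.289 = 2154.5 lb/h.
All KOH reports to D, so D = 2154.5/0.895 = 2407.2 lb/h.
Total feed = 4990 lb/h; overhead = 4990 − 2407.2 = 2582.8 lb/h.

2583 lb/h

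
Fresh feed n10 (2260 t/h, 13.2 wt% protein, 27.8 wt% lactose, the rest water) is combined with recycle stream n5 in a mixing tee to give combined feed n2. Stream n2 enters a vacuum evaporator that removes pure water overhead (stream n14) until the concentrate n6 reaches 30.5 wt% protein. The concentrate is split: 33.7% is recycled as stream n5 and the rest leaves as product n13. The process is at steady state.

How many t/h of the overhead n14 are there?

Overall protein balance (none leaves overhead): protein in fresh feed = protein in product, i.e. 2260×0.132 = (1−0.337)·n6·0.305.
n6 = 298.32/(0.305×0.663) = 1475.3 t/h.
Recycle n5 = 0.337×1475.3 = 497.16 t/h.
Combined feed n2 = 2260 + 497.16 = 2757.2 t/h.
Overhead n14 = n2 − n6 = 2757.2 − 1475.3 = 1281.9 t/h.

1282 t/h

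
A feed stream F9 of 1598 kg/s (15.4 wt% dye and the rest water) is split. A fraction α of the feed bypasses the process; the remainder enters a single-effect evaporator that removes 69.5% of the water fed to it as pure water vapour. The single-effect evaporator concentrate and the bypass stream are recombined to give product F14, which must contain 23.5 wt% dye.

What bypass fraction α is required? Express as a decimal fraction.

All 1598×0.154 = 246.09 kg/s of dye reaches F14, so F14 = 246.09/0.235 = 1047.2 kg/s and vapour = 550.8 kg/s.
The evaporator receives (1−α)·1598 of feed at 0.846 water and removes 0.695 of that water:
0.695×0.846×(1−α)×1598 = 550.8
(1−α) = 550.8/939.58 = 0.5862;  α = 0.4138.

0.414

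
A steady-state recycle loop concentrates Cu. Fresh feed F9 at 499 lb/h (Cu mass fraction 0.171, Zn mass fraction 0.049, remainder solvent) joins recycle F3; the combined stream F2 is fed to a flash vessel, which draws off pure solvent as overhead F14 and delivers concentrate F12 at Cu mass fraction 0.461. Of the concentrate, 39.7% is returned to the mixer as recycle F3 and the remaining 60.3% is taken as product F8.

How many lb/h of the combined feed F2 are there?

620.9 lb/h

Overall Cu balance (none leaves overhead): Cu in fresh feed = Cu in product, i.e. 499×0.171 = (1−0.397)·F12·0.461.
F12 = 85.329/(0.461×0.603) = 306.96 lb/h.
Recycle F3 = 0.397×306.96 = 121.86 lb/h.
Combined feed F2 = 499 + 121.86 = 620.86 lb/h.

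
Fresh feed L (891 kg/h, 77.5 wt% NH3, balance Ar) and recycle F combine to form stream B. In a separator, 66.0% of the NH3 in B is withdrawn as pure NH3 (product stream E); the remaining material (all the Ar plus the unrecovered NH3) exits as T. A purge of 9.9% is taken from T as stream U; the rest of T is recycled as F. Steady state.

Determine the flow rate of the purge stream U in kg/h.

Ar enters only via L and leaves only via the purge: 891×0.225 = 0.099×(Ar in T), and the separator passes all Ar, so Ar in B = Ar in T = 2025 kg/h.
NH3 in B: m_A = 891×0.775 + (1−0.099)·(1−0.660)·m_A, so m_A = 690.52/0.6937 = 995.48 kg/h.
T = (1−0.660)×995.48 + 2025 = 2363.5 kg/h.
Purge U = 0.099×2363.5 = 233.98 kg/h.

234 kg/h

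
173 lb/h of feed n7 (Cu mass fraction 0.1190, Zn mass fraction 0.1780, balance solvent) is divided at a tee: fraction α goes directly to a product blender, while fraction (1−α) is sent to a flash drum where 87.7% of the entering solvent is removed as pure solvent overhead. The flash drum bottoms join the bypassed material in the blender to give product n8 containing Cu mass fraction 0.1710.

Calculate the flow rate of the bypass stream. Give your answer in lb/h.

All 173×0.119 = 20.587 lb/h of Cu reaches n8, so n8 = 20.587/0.171 = 120.39 lb/h and vapour = 52.608 lb/h.
The evaporator receives (1−α)·173 of feed at 0.703 solvent and removes 0.877 of that solvent:
0.877×0.703×(1−α)×173 = 52.608
(1−α) = 52.608/106.66 = 0.4932;  α = 0.5068.
Bypass flow = 0.5068×173 = 87.671 lb/h.

87.67 lb/h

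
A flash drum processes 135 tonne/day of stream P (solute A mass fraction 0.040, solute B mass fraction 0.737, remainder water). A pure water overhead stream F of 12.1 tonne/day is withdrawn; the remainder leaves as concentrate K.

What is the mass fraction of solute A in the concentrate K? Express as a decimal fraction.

solute A is not removed: 135×0.040 = 5.4 tonne/day of solute A enters K.
Concentrate = 135 − 12.1 = 122.9 tonne/day.
Mass fraction = 5.4/122.9 = 0.044.

0.044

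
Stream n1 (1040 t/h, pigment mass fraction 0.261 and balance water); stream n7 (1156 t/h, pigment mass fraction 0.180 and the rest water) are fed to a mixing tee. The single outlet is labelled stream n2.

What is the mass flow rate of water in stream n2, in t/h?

1716 t/h

water out = water in = 1040×0.739 + 1156×0.820 = 1716.5 t/h.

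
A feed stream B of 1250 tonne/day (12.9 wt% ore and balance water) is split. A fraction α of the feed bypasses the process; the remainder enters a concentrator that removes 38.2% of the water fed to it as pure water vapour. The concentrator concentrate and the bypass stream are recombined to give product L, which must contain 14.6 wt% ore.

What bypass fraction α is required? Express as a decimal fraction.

0.650

All 1250×0.129 = 161.25 tonne/day of ore reaches L, so L = 161.25/0.146 = 1104.5 tonne/day and vapour = 145.55 tonne/day.
The evaporator receives (1−α)·1250 of feed at 0.871 water and removes 0.382 of that water:
0.382×0.871×(1−α)×1250 = 145.55
(1−α) = 145.55/415.9 = 0.3500;  α = 0.6500.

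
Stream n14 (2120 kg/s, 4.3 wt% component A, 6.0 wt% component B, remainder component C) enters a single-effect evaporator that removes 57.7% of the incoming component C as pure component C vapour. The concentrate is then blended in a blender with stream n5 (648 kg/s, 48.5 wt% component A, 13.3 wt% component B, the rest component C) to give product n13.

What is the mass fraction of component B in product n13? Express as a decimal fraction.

Vapour removed = 0.577×0.897×2120 = 1097.2 kg/s; concentrate = 1022.8 kg/s.
component B reaching the mixer = 127.2 (from concentrate) + 648×0.133 = 213.38 kg/s.
Product flow = 1022.8 + 648 = 1670.8 kg/s; component B fraction = 0.128.

0.128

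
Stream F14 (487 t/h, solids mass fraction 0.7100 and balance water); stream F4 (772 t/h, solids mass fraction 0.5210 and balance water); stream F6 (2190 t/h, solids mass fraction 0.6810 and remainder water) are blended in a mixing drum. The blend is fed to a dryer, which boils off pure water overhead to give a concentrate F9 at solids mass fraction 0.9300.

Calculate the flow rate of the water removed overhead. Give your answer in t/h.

solids entering = 487×0.710 + 772×0.521 + 2190×0.681 = 2239.4 t/h.
All solids reports to F9, so F9 = 2239.4/0.930 = 2407.9 t/h.
Total feed = 3449 t/h; overhead = 3449 − 2407.9 = 1041.1 t/h.

1041 t/h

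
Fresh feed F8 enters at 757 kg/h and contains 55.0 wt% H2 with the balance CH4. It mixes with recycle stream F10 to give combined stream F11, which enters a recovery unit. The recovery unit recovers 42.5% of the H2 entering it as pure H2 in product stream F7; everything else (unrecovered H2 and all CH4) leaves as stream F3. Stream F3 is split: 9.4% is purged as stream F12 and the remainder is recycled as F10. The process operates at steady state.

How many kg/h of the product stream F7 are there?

369.4 kg/h

H2 in F11: m_A = 757×0.550 + (1−0.094)·(1−0.425)·m_A, so m_A = 416.35/0.4790 = 869.12 kg/h.
Product F7 = 0.425×869.12 = 369.37 kg/h.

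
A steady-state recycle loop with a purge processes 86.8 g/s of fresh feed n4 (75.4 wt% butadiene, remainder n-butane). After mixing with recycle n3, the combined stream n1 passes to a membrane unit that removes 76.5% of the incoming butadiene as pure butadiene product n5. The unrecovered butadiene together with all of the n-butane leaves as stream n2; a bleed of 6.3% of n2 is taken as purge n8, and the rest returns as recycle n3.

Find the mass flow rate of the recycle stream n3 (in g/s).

n-butane enters only via n4 and leaves only via the purge: 86.8×0.246 = 0.063×(n-butane in n2), and the membrane unit passes all n-butane, so n-butane in n1 = n-butane in n2 = 338.93 g/s.
butadiene in n1: m_A = 86.8×0.754 + (1−0.063)·(1−0.765)·m_A, so m_A = 65.447/0.7798 = 83.928 g/s.
n2 = (1−0.765)×83.928 + 338.93 = 358.66 g/s.
Recycle n3 = (1−0.063)×358.66 = 336.06 g/s.

336.1 g/s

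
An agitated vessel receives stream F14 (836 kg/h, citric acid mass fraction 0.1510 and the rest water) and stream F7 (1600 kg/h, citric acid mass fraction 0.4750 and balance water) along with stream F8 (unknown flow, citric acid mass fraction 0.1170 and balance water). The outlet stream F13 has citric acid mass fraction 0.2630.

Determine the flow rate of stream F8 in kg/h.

Let F8 be the unknown flow. Total out = 2436 + F8.
citric acid balance: 886.24 + 0.117·F8 = 0.263·(2436 + F8)
(0.117 − 0.263)·F8 = 0.263×2436 − 886.24 = -245.57
F8 = -245.57 / -0.146 = 1682 kg/h

1682 kg/h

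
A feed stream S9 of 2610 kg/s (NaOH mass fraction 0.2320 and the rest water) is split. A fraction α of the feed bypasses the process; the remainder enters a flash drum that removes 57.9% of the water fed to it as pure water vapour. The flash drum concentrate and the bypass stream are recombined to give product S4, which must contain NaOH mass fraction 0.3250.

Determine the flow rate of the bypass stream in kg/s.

930.4 kg/s

All 2610×0.232 = 605.52 kg/s of NaOH reaches S4, so S4 = 605.52/0.325 = 1863.1 kg/s and vapour = 746.86 kg/s.
The evaporator receives (1−α)·2610 of feed at 0.768 water and removes 0.579 of that water:
0.579×0.768×(1−α)×2610 = 746.86
(1−α) = 746.86/1160.6 = 0.6435;  α = 0.3565.
Bypass flow = 0.3565×2610 = 930.42 kg/s.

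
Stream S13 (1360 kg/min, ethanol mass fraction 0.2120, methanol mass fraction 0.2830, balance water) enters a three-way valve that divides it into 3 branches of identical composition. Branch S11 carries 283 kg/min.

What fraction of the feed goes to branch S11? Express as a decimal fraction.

0.208

Fraction to S11 = 283/1360 = 0.2081.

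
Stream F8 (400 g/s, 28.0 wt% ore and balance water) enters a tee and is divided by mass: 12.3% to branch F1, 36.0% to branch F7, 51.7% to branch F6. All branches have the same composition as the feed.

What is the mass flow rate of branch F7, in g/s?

144 g/s

Branch F7 flow = 0.360×400 = 144 g/s.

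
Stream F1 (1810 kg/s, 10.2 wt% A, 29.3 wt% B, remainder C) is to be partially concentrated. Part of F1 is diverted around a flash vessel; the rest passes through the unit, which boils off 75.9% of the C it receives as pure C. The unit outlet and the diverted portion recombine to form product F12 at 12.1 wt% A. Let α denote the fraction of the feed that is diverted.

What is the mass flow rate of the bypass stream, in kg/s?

All 1810×0.102 = 184.62 kg/s of A reaches F12, so F12 = 184.62/0.121 = 1525.8 kg/s and vapour = 284.21 kg/s.
The evaporator receives (1−α)·1810 of feed at 0.605 C and removes 0.759 of that C:
0.759×0.605×(1−α)×1810 = 284.21
(1−α) = 284.21/831.14 = 0.3420;  α = 0.6580.
Bypass flow = 0.6580×1810 = 1191.1 kg/s.

1191 kg/s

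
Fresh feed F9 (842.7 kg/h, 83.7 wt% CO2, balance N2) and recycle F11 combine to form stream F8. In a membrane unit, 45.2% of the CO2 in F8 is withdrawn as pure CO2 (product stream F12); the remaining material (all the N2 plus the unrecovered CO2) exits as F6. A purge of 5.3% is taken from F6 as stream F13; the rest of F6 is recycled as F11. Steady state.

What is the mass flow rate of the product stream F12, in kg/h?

CO2 in F8: m_A = 842.7×0.837 + (1−0.053)·(1−0.452)·m_A, so m_A = 705.34/0.4810 = 1466.3 kg/h.
Product F12 = 0.452×1466.3 = 662.75 kg/h.

662.8 kg/h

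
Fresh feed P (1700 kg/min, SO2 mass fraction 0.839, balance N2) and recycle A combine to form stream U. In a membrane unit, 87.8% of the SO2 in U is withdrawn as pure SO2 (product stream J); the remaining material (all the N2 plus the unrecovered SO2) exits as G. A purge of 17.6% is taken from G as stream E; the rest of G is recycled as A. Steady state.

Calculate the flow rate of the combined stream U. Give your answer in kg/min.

3141 kg/min

N2 enters only via P and leaves only via the purge: 1700×0.161 = 0.176×(N2 in G), and the membrane unit passes all N2, so N2 in U = N2 in G = 1555.1 kg/min.
SO2 in U: m_A = 1700×0.839 + (1−0.176)·(1−0.878)·m_A, so m_A = 1426.3/0.8995 = 1585.7 kg/min.
U = 1585.7 + 1555.1 = 3140.8 kg/min.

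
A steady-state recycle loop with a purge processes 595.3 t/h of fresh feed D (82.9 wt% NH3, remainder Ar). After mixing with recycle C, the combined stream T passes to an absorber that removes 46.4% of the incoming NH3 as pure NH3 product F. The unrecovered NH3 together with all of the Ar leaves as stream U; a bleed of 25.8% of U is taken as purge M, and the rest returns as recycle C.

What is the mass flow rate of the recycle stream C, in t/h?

Ar enters only via D and leaves only via the purge: 595.3×0.171 = 0.258×(Ar in U), and the absorber passes all Ar, so Ar in T = Ar in U = 394.56 t/h.
NH3 in T: m_A = 595.3×0.829 + (1−0.258)·(1−0.464)·m_A, so m_A = 493.5/0.6023 = 819.38 t/h.
U = (1−0.464)×819.38 + 394.56 = 833.75 t/h.
Recycle C = (1−0.258)×833.75 = 618.64 t/h.

618.6 t/h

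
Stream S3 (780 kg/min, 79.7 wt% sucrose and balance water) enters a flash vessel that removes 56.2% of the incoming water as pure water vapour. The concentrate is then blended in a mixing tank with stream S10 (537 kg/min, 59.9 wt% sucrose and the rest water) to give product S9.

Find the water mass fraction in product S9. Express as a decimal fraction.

0.2318

Vapour removed = 0.562×0.203×780 = 88.987 kg/min; concentrate = 691.01 kg/min.
water reaching the mixer = 69.353 (from concentrate) + 537×0.401 = 284.69 kg/min.
Product flow = 691.01 + 537 = 1228 kg/min; water fraction = 0.2318.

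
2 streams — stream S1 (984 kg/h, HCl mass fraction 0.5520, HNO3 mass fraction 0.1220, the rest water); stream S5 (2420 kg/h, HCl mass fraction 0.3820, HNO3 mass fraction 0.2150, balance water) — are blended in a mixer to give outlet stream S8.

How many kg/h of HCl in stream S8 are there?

HCl out = HCl in = 984×0.552 + 2420×0.382 = 1467.6 kg/h.

1468 kg/h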